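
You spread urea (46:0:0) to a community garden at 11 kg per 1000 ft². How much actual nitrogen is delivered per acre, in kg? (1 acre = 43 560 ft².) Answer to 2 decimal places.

220.41 kg N per acre

nitrogen per 1000 ft² = 11 × 46% = 5.06 kg.
Convert to per acre: 5.06 × 43.56 = 220.414 kg.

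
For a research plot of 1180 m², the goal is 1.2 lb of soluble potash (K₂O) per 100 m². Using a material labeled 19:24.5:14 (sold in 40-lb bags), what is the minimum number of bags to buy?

3 bags

Product per 100 m² = 1.2 / 14% = 8.57143 lb.
Total product = 8.57143 × 1180 / 100 = 101.143 lb.
Bags = ⌈101.143 / 40⌉ = 3.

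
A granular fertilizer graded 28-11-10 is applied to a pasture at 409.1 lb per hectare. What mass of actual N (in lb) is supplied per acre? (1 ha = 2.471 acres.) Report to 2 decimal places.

nitrogen per hectare = 409.1 × 28% = 114.548 lb.
Convert to per acre: 114.548 × 0.404694 = 46.3569 lb.

46.36 lb N per acre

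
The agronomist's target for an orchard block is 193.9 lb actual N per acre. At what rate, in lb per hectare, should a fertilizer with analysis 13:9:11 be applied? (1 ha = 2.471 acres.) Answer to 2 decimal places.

Product per acre = 193.9 / 13% = 1491.54 lb.
Convert to per hectare: 1491.54 × 2.471 = 3685.592 lb.

3685.59 lb of product per hectare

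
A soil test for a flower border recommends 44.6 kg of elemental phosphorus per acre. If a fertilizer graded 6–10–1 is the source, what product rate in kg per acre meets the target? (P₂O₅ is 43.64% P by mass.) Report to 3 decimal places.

As P₂O₅: 44.6 / 0.4364 = 102.2 kg per acre.
Product per acre = 102.2 / 10% = 1021.9982 kg.

1021.998 kg of product per acre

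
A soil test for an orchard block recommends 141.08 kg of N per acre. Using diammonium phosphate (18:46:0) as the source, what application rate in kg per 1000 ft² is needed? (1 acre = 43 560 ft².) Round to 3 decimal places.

Product per acre = 141.08 / 18% = 783.778 kg.
Convert to per 1000 ft²: 783.778 × 0.0229568 = 17.9931 kg.

17.993 kg of product per thousand sq ft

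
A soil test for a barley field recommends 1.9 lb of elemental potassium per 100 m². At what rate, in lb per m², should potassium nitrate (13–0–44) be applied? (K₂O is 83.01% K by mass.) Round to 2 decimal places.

0.05 lb of product per sq m

As K₂O: 1.9 / 0.8301 = 2.28888 lb per 100 m².
Product per 100 m² = 2.28888 / 44% = 5.202 lb.
Convert to per m²: 5.202 × 0.01 = 0.05202 lb.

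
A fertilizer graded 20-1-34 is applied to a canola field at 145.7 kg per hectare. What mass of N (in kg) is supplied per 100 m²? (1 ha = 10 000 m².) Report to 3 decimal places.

nitrogen per hectare = 145.7 × 20% = 29.14 kg.
Convert to per 100 m²: 29.14 × 0.01 = 0.2914 kg.

0.291 kg N per hundred sq m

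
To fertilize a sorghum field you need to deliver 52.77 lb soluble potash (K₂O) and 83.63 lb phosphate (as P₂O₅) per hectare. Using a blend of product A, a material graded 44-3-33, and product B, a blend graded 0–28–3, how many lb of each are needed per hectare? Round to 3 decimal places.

Per-hectare balance (a = product A, b = product B):
K₂O: 0.33·a + 0.03·b = 52.77
P₂O₅: 0.03·a + 0.28·b = 83.63
Eliminate b: (row1) − 0.03/0.28·(row2) → 0.326786·a = 43.8096, so a = 134.0623.
Then b = (83.63 − 0.03·134.0623) / 0.28 = 284.3148.

134.062 lb product A, 284.315 lb product B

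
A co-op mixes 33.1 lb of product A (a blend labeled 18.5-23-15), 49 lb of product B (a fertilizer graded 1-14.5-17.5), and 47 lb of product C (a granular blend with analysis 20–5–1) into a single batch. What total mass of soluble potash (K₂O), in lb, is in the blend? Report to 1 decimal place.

14.0 lb K₂O

K₂O mass = 15%×33.1 + 17.5%×49 + 1%×47 = 14.01 lb.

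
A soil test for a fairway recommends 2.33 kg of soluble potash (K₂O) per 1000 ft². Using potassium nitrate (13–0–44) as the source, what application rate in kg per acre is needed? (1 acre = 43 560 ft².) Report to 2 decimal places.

Product per 1000 ft² = 2.33 / 44% = 5.29545 kg.
Convert to per acre: 5.29545 × 43.56 = 230.67 kg.

230.67 kg of product per acre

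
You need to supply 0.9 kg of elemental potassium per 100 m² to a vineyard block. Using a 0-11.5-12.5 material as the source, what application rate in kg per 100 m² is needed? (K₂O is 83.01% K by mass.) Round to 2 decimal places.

As K₂O: 0.9 / 0.8301 = 1.08421 kg per 100 m².
Product per 100 m² = 1.08421 / 12.5% = 8.67365 kg.

8.67 kg of product per hundred sq m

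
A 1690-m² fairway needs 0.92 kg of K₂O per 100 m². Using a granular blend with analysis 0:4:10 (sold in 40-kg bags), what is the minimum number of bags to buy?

Product per 100 m² = 0.92 / 10% = 9.2 kg.
Total product = 9.2 × 1690 / 100 = 155.48 kg.
Bags = ⌈155.48 / 40⌉ = 4.

4 bags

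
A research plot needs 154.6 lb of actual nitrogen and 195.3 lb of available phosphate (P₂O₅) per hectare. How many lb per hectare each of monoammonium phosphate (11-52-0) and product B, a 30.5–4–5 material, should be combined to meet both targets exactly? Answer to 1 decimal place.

346.2 lb monoammonium phosphate, 382.0 lb product B

With a, b = lb per hectare of monoammonium phosphate and product B:
N: 0.11·a + 0.305·b = 154.6
P₂O₅: 0.52·a + 0.04·b = 195.3
Solving simultaneously: a = 346.19, b = 382.03.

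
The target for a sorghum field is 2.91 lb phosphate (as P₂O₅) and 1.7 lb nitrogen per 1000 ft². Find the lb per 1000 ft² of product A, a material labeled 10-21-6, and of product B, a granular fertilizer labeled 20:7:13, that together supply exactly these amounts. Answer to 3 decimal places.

With a, b = lb per 1000 ft² of product A and product B:
P₂O₅: 0.21·a + 0.07·b = 2.91
N: 0.1·a + 0.2·b = 1.7
From row1: a = (2.91 − 0.07·b) / 0.21.
Into row2: 0.1·(2.91 − 0.07·b)/0.21 + 0.2·b = 1.7 → b = 1.88571, a = 13.2286.

13.229 lb product A, 1.886 lb product B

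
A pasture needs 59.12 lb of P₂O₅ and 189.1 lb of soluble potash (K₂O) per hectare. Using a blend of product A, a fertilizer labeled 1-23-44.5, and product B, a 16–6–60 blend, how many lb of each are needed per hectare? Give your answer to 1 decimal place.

Per-hectare balance (a = product A, b = product B):
P₂O₅: 0.23·a + 0.06·b = 59.12
K₂O: 0.445·a + 0.6·b = 189.1
Eliminate a: (row1) − 0.23/0.445·(row2) → -0.250112·b = -38.6171, so b = 154.399.
Back-substitute: a = (59.12 − 0.06·154.399) / 0.23 = 216.765.

216.8 lb product A, 154.4 lb product B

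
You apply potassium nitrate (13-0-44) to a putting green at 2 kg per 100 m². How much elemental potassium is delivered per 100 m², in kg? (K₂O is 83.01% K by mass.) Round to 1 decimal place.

0.7 kg K per hundred sq m

K₂O per 100 m² = 2 × 44% = 0.88 kg.
Elemental K = 0.88 × 0.8301 = 0.730488 kg per 100 m².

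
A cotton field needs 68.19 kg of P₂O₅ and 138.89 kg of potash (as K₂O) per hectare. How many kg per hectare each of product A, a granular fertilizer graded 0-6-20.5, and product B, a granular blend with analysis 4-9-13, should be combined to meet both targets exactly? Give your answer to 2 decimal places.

Per-hectare balance (a = product A, b = product B):
P₂O₅: 0.06·a + 0.09·b = 68.19
K₂O: 0.205·a + 0.13·b = 138.89
Solving simultaneously: a = 341.352, b = 530.099.

341.35 kg product A, 530.10 kg product B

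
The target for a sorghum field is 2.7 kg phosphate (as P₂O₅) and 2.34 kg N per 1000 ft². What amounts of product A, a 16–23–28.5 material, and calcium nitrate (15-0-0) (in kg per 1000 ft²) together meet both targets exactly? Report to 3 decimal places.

11.739 kg product A, 3.078 kg calcium nitrate

Let a = kg of product A, b = kg of calcium nitrate (per 1000 ft²).
P₂O₅: 0.23·a + 0·b = 2.7
N: 0.16·a + 0.15·b = 2.34
From row1: a = (2.7 − 0·b) / 0.23.
Into row2: 0.16·(2.7 − 0·b)/0.23 + 0.15·b = 2.34 → b = 3.07826, a = 11.7391.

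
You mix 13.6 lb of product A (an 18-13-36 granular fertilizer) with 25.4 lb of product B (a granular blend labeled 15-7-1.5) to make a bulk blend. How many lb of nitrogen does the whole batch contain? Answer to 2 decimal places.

N mass = 18%×13.6 + 15%×25.4 = 6.258 lb.

6.26 lb N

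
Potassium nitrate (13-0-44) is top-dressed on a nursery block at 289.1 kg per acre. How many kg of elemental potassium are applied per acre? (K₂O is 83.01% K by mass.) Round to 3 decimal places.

105.592 kg K per acre

K₂O per acre = 289.1 × 44% = 127.204 kg.
Elemental K = 127.204 × 0.8301 = 105.59204 kg per acre.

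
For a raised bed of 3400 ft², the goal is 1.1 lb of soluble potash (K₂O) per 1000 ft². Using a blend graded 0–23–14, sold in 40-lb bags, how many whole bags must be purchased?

1 bags

Product per 1000 ft² = 1.1 / 14% = 7.85714 lb.
Total product = 7.85714 × 3400 / 1000 = 26.7143 lb.
Bags = ⌈26.7143 / 40⌉ = 1.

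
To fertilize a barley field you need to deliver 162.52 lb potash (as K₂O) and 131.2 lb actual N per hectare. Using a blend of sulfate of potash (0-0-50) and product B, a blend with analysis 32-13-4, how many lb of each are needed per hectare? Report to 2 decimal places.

With a, b = lb per hectare of sulfate of potash and product B:
K₂O: 0.5·a + 0.04·b = 162.52
N: 0·a + 0.32·b = 131.2
Solving simultaneously: a = 292.24, b = 410.

292.24 lb sulfate of potash, 410.00 lb product B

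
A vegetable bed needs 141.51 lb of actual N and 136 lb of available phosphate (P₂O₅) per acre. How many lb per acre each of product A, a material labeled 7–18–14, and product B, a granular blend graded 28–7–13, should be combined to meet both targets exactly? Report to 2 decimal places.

619.22 lb product A, 350.59 lb product B

Let a = lb of product A, b = lb of product B (per acre).
N: 0.07·a + 0.28·b = 141.51
P₂O₅: 0.18·a + 0.07·b = 136
Eliminate b: (row1) − 0.28/0.07·(row2) → -0.65·a = -402.49, so a = 619.215.
Then b = (136 − 0.18·619.215) / 0.07 = 350.589.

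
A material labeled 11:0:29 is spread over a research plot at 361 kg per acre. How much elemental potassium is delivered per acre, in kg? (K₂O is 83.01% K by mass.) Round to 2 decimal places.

K₂O per acre = 361 × 29% = 104.69 kg.
Elemental K = 104.69 × 0.8301 = 86.9032 kg per acre.

86.90 kg K per acre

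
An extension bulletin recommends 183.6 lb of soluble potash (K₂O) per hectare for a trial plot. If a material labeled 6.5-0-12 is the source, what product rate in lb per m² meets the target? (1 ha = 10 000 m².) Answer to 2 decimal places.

Product per hectare = 183.6 / 12% = 1530 lb.
Convert to per m²: 1530 × 0.0001 = 0.153 lb.

0.15 lb of product per sq m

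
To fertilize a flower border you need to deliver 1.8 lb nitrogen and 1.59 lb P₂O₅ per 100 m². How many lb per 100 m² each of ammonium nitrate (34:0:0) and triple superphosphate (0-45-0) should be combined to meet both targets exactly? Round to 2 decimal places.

Let a = lb of ammonium nitrate, b = lb of triple superphosphate (per 100 m²).
N: 0.34·a + 0·b = 1.8
P₂O₅: 0·a + 0.45·b = 1.59
Solving simultaneously: a = 5.29412, b = 3.53333.

5.29 lb ammonium nitrate, 3.53 lb triple superphosphate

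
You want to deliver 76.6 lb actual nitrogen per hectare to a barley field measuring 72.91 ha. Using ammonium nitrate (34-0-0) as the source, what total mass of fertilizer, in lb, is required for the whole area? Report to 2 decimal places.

Product per hectare = 76.6 / 34% = 225.294 lb.
Total product = 225.294 × 72.91 = 16426.194 lb.

16426.19 lb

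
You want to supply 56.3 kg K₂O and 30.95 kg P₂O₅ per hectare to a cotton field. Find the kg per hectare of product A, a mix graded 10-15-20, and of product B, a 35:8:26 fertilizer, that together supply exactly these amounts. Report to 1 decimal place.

154.0 kg product A, 98.0 kg product B

Per-hectare balance (a = product A, b = product B):
K₂O: 0.2·a + 0.26·b = 56.3
P₂O₅: 0.15·a + 0.08·b = 30.95
Eliminate a: (row1) − 0.2/0.15·(row2) → 0.153333·b = 15.0333, so b = 98.0435.
Back-substitute: a = (56.3 − 0.26·98.0435) / 0.2 = 154.043.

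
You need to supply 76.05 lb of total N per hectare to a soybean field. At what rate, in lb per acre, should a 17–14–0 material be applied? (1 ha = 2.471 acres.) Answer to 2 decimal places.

181.04 lb of product per acre

Product per hectare = 76.05 / 17% = 447.353 lb.
Convert to per acre: 447.353 × 0.404694 = 181.041 lb.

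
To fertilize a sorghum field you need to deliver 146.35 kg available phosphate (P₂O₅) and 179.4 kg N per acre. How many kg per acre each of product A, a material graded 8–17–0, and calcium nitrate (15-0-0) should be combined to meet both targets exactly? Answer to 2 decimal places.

Per-acre balance (a = product A, b = calcium nitrate):
P₂O₅: 0.17·a + 0·b = 146.35
N: 0.08·a + 0.15·b = 179.4
From row1: a = (146.35 − 0·b) / 0.17.
Into row2: 0.08·(146.35 − 0·b)/0.17 + 0.15·b = 179.4 → b = 736.863, a = 860.882.

860.88 kg product A, 736.86 kg calcium nitrate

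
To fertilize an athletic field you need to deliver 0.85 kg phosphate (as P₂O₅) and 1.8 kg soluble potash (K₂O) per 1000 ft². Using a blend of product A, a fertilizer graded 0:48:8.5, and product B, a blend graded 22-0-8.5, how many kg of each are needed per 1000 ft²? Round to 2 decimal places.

1.77 kg product A, 19.41 kg product B

Let a = kg of product A, b = kg of product B (per 1000 ft²).
P₂O₅: 0.48·a + 0·b = 0.85
K₂O: 0.085·a + 0.085·b = 1.8
Eliminate a: (row1) − 0.48/0.085·(row2) → -0.48·b = -9.31471, so b = 19.4056.
Back-substitute: a = (0.85 − 0·19.4056) / 0.48 = 1.77083.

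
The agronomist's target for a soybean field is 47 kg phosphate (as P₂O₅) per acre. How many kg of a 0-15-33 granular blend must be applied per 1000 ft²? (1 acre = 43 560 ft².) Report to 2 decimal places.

Product per acre = 47 / 15% = 313.333 kg.
Convert to per 1000 ft²: 313.333 × 0.0229568 = 7.19314 kg.

7.19 kg of product per thousand sq ft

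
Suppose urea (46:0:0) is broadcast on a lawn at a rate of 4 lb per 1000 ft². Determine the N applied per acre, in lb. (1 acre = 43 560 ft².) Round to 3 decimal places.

nitrogen per 1000 ft² = 4 × 46% = 1.84 lb.
Convert to per acre: 1.84 × 43.56 = 80.1504 lb.

80.150 lb N per acre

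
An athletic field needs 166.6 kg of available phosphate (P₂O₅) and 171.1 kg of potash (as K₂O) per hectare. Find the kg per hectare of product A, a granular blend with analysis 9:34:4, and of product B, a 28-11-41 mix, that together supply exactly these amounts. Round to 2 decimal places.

Per-hectare balance (a = product A, b = product B):
P₂O₅: 0.34·a + 0.11·b = 166.6
K₂O: 0.04·a + 0.41·b = 171.1
Eliminate a: (row1) − 0.34/0.04·(row2) → -3.375·b = -1287.75, so b = 381.556.
Back-substitute: a = (166.6 − 0.11·381.556) / 0.34 = 366.556.

366.56 kg product A, 381.56 kg product B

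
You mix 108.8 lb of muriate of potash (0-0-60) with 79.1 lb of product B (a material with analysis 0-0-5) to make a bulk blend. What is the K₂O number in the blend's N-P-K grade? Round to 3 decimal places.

36.847% K₂O

Total mass = 108.8 + 79.1 = 187.9 lb.
K₂O mass = 60%×108.8 + 5%×79.1 = 69.235 lb.
% K₂O = 69.235 / 187.9 = 36.8467%.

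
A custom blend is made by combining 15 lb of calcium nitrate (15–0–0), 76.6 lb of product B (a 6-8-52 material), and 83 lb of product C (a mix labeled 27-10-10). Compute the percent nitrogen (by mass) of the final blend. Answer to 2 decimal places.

16.76% N

Total mass = 15 + 76.6 + 83 = 174.6 lb.
N mass = 15%×15 + 6%×76.6 + 27%×83 = 29.256 lb.
% N = 29.256 / 174.6 = 16.756%.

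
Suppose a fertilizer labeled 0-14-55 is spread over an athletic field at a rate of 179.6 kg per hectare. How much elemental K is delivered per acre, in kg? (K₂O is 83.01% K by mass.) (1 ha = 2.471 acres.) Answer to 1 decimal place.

33.2 kg K per acre

K₂O per hectare = 179.6 × 55% = 98.78 kg.
Elemental K = 98.78 × 0.8301 = 81.9973 kg per hectare.
Convert to per acre: 81.9973 × 0.404694 = 33.1838 kg.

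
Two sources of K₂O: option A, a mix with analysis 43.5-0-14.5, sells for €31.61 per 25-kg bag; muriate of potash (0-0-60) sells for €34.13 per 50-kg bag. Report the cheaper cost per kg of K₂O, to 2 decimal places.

€1.14 per kg K₂O (muriate of potash)

option A: K₂O per bag = 25 × 14.5% = 3.625 kg; cost = 31.61 / 3.625 = €8.7200/kg K₂O.
muriate of potash: K₂O per bag = 50 × 60% = 30 kg; cost = 34.13 / 30 = €1.1377/kg K₂O.
muriate of potash is cheaper.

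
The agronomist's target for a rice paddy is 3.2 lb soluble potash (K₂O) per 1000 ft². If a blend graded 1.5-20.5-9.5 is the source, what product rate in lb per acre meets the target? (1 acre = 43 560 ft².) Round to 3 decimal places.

1467.284 lb of product per acre

Product per 1000 ft² = 3.2 / 9.5% = 33.6842 lb.
Convert to per acre: 33.6842 × 43.56 = 1467.2842 lb.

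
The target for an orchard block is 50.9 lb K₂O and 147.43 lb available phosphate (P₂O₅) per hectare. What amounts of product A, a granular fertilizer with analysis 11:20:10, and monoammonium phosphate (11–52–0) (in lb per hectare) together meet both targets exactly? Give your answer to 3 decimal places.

509.000 lb product A, 87.750 lb monoammonium phosphate

With a, b = lb per hectare of product A and monoammonium phosphate:
K₂O: 0.1·a + 0·b = 50.9
P₂O₅: 0.2·a + 0.52·b = 147.43
Eliminate b: (row1) − 0/0.52·(row2) → 0.1·a = 50.9, so a = 509.
Then b = (147.43 − 0.2·509) / 0.52 = 87.75.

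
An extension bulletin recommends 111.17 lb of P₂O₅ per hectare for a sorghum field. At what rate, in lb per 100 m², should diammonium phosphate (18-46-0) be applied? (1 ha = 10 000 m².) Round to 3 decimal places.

2.417 lb of product per hundred sq m

Product per hectare = 111.17 / 46% = 241.674 lb.
Convert to per 100 m²: 241.674 × 0.01 = 2.41674 lb.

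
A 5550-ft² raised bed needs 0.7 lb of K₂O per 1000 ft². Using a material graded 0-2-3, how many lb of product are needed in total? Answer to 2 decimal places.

129.50 lb

Product per 1000 ft² = 0.7 / 3% = 23.3333 lb.
Total product = 23.3333 × 5550 / 1000 = 129.5 lb.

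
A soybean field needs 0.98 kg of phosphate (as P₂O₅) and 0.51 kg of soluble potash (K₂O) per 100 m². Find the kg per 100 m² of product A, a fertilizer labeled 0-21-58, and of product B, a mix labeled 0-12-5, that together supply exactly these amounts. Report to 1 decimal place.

Let a = kg of product A, b = kg of product B (per 100 m²).
P₂O₅: 0.21·a + 0.12·b = 0.98
K₂O: 0.58·a + 0.05·b = 0.51
From row1: a = (0.98 − 0.12·b) / 0.21.
Into row2: 0.58·(0.98 − 0.12·b)/0.21 + 0.05·b = 0.51 → b = 7.80541, a = 0.20643.

0.2 kg product A, 7.8 kg product B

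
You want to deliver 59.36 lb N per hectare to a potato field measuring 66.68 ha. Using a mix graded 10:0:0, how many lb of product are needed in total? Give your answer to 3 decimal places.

39581.248 lb

Product per hectare = 59.36 / 10% = 593.6 lb.
Total product = 593.6 × 66.68 = 39581.248 lb.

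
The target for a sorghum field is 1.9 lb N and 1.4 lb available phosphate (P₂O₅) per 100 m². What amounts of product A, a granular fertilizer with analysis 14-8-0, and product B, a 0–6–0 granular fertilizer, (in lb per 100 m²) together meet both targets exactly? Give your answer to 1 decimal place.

With a, b = lb per 100 m² of product A and product B:
N: 0.14·a + 0·b = 1.9
P₂O₅: 0.08·a + 0.06·b = 1.4
Solving simultaneously: a = 13.5714, b = 5.2381.

13.6 lb product A, 5.2 lb product B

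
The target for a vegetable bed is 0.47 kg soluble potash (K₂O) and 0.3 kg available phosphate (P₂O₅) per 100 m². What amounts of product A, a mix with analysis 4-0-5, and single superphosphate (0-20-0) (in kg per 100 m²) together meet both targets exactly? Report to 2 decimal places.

With a, b = kg per 100 m² of product A and single superphosphate:
K₂O: 0.05·a + 0·b = 0.47
P₂O₅: 0·a + 0.2·b = 0.3
Solving simultaneously: a = 9.4, b = 1.5.

9.40 kg product A, 1.50 kg single superphosphate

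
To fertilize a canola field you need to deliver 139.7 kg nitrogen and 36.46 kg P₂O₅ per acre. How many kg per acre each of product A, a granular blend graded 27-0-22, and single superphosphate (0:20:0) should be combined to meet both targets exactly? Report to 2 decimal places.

517.41 kg product A, 182.30 kg single superphosphate

Per-acre balance (a = product A, b = single superphosphate):
N: 0.27·a + 0·b = 139.7
P₂O₅: 0·a + 0.2·b = 36.46
Solving simultaneously: a = 517.407, b = 182.3.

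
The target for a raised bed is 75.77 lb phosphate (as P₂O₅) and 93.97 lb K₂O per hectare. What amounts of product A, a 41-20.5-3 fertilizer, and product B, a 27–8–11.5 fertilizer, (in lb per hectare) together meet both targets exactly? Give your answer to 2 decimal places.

Let a = lb of product A, b = lb of product B (per hectare).
P₂O₅: 0.205·a + 0.08·b = 75.77
K₂O: 0.03·a + 0.115·b = 93.97
From row1: a = (75.77 − 0.08·b) / 0.205.
Into row2: 0.03·(75.77 − 0.08·b)/0.205 + 0.115·b = 93.97 → b = 802.397, a = 56.4793.

56.48 lb product A, 802.40 lb product B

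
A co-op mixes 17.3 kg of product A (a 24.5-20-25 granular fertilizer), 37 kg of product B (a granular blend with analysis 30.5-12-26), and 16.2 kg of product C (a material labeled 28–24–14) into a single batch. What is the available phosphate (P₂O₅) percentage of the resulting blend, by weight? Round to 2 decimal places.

Total mass = 17.3 + 37 + 16.2 = 70.5 kg.
P₂O₅ mass = 20%×17.3 + 12%×37 + 24%×16.2 = 11.788 kg.
% P₂O₅ = 11.788 / 70.5 = 16.7206%.

16.72% P₂O₅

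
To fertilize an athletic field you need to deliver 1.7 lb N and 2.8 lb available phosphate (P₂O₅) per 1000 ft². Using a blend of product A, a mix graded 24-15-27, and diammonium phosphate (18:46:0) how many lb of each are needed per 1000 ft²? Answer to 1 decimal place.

3.3 lb product A, 5.0 lb diammonium phosphate

Per-1000 ft² balance (a = product A, b = diammonium phosphate):
N: 0.24·a + 0.18·b = 1.7
P₂O₅: 0.15·a + 0.46·b = 2.8
Solving simultaneously: a = 3.33333, b = 5.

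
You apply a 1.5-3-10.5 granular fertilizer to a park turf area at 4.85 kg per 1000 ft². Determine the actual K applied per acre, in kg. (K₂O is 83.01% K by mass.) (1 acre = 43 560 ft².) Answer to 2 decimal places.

K₂O per 1000 ft² = 4.85 × 10.5% = 0.50925 kg.
Elemental K = 0.50925 × 0.8301 = 0.422728 kg per 1000 ft².
Convert to per acre: 0.422728 × 43.56 = 18.4141 kg.

18.41 kg K per acre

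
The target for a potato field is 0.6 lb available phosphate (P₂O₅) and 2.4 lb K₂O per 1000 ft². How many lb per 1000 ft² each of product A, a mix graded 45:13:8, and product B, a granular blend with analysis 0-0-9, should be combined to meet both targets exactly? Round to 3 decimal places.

Let a = lb of product A, b = lb of product B (per 1000 ft²).
P₂O₅: 0.13·a + 0·b = 0.6
K₂O: 0.08·a + 0.09·b = 2.4
Eliminate b: (row1) − 0/0.09·(row2) → 0.13·a = 0.6, so a = 4.61538.
Then b = (2.4 − 0.08·4.61538) / 0.09 = 22.5641.

4.615 lb product A, 22.564 lb product B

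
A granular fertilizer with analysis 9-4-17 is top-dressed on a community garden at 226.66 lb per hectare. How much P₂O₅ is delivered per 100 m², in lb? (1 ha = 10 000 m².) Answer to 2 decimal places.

0.09 lb P₂O₅ per hundred sq m

P₂O₅ per hectare = 226.66 × 4% = 9.0664 lb.
Convert to per 100 m²: 9.0664 × 0.01 = 0.090664 lb.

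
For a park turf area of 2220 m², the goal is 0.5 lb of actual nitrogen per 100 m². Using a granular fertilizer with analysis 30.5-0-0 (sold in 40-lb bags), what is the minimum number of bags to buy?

Product per 100 m² = 0.5 / 30.5% = 1.63934 lb.
Total product = 1.63934 × 2220 / 100 = 36.3934 lb.
Bags = ⌈36.3934 / 40⌉ = 1.

1 bags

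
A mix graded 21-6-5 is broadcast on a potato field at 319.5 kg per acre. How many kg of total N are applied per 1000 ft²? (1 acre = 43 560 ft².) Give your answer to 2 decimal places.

1.54 kg N per thousand sq ft

nitrogen per acre = 319.5 × 21% = 67.095 kg.
Convert to per 1000 ft²: 67.095 × 0.0229568 = 1.54029 kg.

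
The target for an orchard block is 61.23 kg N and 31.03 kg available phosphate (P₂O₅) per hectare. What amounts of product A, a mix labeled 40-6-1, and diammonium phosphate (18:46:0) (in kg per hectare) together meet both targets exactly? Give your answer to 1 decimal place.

130.4 kg product A, 50.5 kg diammonium phosphate

Per-hectare balance (a = product A, b = diammonium phosphate):
N: 0.4·a + 0.18·b = 61.23
P₂O₅: 0.06·a + 0.46·b = 31.03
Solving simultaneously: a = 130.372, b = 50.4515.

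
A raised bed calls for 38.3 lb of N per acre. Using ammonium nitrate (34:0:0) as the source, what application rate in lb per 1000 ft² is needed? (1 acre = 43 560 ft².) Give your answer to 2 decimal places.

2.59 lb of product per thousand sq ft

Product per acre = 38.3 / 34% = 112.647 lb.
Convert to per 1000 ft²: 112.647 × 0.0229568 = 2.58602 lb.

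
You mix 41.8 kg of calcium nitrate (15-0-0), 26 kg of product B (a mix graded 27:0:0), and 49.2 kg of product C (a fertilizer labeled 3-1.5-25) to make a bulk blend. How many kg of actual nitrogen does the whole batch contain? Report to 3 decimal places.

N mass = 15%×41.8 + 27%×26 + 3%×49.2 = 14.766 kg.

14.766 kg N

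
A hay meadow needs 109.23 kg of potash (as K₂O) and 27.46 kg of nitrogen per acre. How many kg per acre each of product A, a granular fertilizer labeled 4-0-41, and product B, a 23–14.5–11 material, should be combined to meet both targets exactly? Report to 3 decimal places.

245.854 kg product A, 76.634 kg product B

With a, b = kg per acre of product A and product B:
K₂O: 0.41·a + 0.11·b = 109.23
N: 0.04·a + 0.23·b = 27.46
Solving simultaneously: a = 245.8543, b = 76.63404.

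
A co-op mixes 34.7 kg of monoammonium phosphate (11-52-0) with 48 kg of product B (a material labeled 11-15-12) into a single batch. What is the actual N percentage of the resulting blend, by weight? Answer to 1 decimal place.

Total mass = 34.7 + 48 = 82.7 kg.
N mass = 11%×34.7 + 11%×48 = 9.097 kg.
% N = 9.097 / 82.7 = 11%.

11.0% N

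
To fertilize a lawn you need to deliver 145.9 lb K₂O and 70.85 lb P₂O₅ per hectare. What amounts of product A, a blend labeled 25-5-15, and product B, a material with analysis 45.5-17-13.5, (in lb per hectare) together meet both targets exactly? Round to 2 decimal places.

812.71 lb product A, 177.73 lb product B

With a, b = lb per hectare of product A and product B:
K₂O: 0.15·a + 0.135·b = 145.9
P₂O₅: 0.05·a + 0.17·b = 70.85
Solving simultaneously: a = 812.707, b = 177.733.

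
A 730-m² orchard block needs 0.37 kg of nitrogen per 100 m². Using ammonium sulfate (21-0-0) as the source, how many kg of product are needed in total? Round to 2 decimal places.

Product per 100 m² = 0.37 / 21% = 1.7619 kg.
Total product = 1.7619 × 730 / 100 = 12.8619 kg.

12.86 kg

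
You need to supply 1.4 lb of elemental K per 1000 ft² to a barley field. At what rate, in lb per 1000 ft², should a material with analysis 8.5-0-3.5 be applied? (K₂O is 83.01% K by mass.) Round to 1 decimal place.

As K₂O: 1.4 / 0.8301 = 1.68654 lb per 1000 ft².
Product per 1000 ft² = 1.68654 / 3.5% = 48.187 lb.

48.2 lb of product per thousand sq ft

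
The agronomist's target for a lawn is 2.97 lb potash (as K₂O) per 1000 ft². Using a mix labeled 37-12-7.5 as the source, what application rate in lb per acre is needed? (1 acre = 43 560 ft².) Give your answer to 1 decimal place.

1725.0 lb of product per acre

Product per 1000 ft² = 2.97 / 7.5% = 39.6 lb.
Convert to per acre: 39.6 × 43.56 = 1724.98 lb.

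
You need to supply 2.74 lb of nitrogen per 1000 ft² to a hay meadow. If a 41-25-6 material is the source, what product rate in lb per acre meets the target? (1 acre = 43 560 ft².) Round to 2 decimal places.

291.11 lb of product per acre

Product per 1000 ft² = 2.74 / 41% = 6.68293 lb.
Convert to per acre: 6.68293 × 43.56 = 291.108 lb.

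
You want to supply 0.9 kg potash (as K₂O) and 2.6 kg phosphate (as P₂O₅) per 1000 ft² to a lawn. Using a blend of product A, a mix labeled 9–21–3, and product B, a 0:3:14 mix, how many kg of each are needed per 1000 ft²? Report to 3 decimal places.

11.825 kg product A, 3.895 kg product B

Per-1000 ft² balance (a = product A, b = product B):
K₂O: 0.03·a + 0.14·b = 0.9
P₂O₅: 0.21·a + 0.03·b = 2.6
Eliminate b: (row1) − 0.14/0.03·(row2) → -0.95·a = -11.2333, so a = 11.8246.
Then b = (2.6 − 0.21·11.8246) / 0.03 = 3.89474.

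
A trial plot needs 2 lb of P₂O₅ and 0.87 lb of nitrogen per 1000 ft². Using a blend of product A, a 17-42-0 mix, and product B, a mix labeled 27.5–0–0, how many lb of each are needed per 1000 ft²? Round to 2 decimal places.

4.76 lb product A, 0.22 lb product B

Per-1000 ft² balance (a = product A, b = product B):
P₂O₅: 0.42·a + 0·b = 2
N: 0.17·a + 0.275·b = 0.87
Eliminate b: (row1) − 0/0.275·(row2) → 0.42·a = 2, so a = 4.7619.
Then b = (0.87 − 0.17·4.7619) / 0.275 = 0.219913.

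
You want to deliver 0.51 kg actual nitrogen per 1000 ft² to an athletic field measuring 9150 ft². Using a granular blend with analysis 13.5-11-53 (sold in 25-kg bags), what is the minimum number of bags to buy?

2 bags

Product per 1000 ft² = 0.51 / 13.5% = 3.77778 kg.
Total product = 3.77778 × 9150 / 1000 = 34.5667 kg.
Bags = ⌈34.5667 / 25⌉ = 2.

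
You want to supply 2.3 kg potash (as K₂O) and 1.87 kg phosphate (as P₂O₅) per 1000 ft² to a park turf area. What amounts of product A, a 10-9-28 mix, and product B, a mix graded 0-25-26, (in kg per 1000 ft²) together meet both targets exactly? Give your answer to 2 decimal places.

1.91 kg product A, 6.79 kg product B

Per-1000 ft² balance (a = product A, b = product B):
K₂O: 0.28·a + 0.26·b = 2.3
P₂O₅: 0.09·a + 0.25·b = 1.87
Eliminate a: (row1) − 0.28/0.09·(row2) → -0.517778·b = -3.51778, so b = 6.79399.
Back-substitute: a = (2.3 − 0.26·6.79399) / 0.28 = 1.90558.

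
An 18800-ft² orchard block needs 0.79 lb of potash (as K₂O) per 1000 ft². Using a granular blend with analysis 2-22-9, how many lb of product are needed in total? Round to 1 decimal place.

165.0 lb

Product per 1000 ft² = 0.79 / 9% = 8.77778 lb.
Total product = 8.77778 × 18800 / 1000 = 165.022 lb.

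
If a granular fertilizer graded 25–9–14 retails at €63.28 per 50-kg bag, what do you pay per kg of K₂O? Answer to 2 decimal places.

€9.04 per kg K₂O

K₂O in bag = 50 × 14% = 7 kg.
Cost per kg K₂O = €63.28 / 7 = €9.0400.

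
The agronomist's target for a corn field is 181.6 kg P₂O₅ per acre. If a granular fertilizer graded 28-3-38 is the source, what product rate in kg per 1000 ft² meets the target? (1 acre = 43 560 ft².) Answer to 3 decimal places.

Product per acre = 181.6 / 3% = 6053.33 kg.
Convert to per 1000 ft²: 6053.33 × 0.0229568 = 138.9654 kg.

138.965 kg of product per thousand sq ft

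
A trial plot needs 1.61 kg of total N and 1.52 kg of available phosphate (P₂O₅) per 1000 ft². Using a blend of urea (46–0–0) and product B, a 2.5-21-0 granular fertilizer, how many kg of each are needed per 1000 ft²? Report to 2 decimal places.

3.11 kg urea, 7.24 kg product B

Per-1000 ft² balance (a = urea, b = product B):
N: 0.46·a + 0.025·b = 1.61
P₂O₅: 0·a + 0.21·b = 1.52
Solving simultaneously: a = 3.10663, b = 7.2381.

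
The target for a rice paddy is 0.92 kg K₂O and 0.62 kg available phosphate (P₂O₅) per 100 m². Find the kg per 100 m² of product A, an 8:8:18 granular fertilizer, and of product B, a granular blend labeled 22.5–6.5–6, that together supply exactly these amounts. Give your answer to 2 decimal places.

Per-100 m² balance (a = product A, b = product B):
K₂O: 0.18·a + 0.06·b = 0.92
P₂O₅: 0.08·a + 0.065·b = 0.62
Solving simultaneously: a = 3.27536, b = 5.50725.

3.28 kg product A, 5.51 kg product B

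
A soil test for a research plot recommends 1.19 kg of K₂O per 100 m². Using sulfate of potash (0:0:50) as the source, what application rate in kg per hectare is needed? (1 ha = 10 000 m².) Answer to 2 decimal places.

Product per 100 m² = 1.19 / 50% = 2.38 kg.
Convert to per hectare: 2.38 × 100 = 238 kg.

238.00 kg of product per hectare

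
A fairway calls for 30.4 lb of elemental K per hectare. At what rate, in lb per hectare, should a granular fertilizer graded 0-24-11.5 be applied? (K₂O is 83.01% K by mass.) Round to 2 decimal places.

As K₂O: 30.4 / 0.8301 = 36.6221 lb per hectare.
Product per hectare = 36.6221 / 11.5% = 318.453 lb.

318.45 lb of product per hectare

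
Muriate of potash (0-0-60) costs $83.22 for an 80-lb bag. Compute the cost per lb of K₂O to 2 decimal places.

$1.73 per lb K₂O

K₂O in bag = 80 × 60% = 48 lb.
Cost per lb K₂O = $83.22 / 48 = $1.7337.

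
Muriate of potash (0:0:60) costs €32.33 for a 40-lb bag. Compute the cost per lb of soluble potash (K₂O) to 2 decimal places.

€1.35 per lb K₂O

K₂O in bag = 40 × 60% = 24 lb.
Cost per lb K₂O = €32.33 / 24 = €1.3471.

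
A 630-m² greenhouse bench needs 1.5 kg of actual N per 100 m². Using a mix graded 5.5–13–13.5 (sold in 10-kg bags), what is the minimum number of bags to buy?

Product per 100 m² = 1.5 / 5.5% = 27.2727 kg.
Total product = 27.2727 × 630 / 100 = 171.818 kg.
Bags = ⌈171.818 / 10⌉ = 18.

18 bags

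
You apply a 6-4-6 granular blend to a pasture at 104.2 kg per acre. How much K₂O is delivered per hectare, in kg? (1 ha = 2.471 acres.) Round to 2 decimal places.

15.45 kg K₂O per hectare

K₂O per acre = 104.2 × 6% = 6.252 kg.
Convert to per hectare: 6.252 × 2.471 = 15.4487 kg.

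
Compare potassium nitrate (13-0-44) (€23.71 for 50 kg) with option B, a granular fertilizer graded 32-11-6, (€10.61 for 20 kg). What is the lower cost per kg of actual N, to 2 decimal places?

potassium nitrate: N per bag = 50 × 13% = 6.5 kg; cost = 23.71 / 6.5 = €3.6477/kg N.
option B: N per bag = 20 × 32% = 6.4 kg; cost = 10.61 / 6.4 = €1.6578/kg N.
option B is cheaper.

€1.66 per kg N (option B)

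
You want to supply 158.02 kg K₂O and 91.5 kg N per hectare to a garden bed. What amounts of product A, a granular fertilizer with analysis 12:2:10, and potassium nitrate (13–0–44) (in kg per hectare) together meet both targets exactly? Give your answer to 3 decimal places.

With a, b = kg per hectare of product A and potassium nitrate:
K₂O: 0.1·a + 0.44·b = 158.02
N: 0.12·a + 0.13·b = 91.5
From row1: a = (158.02 − 0.44·b) / 0.1.
Into row2: 0.12·(158.02 − 0.44·b)/0.1 + 0.13·b = 91.5 → b = 246.5427, a = 495.4121.

495.412 kg product A, 246.543 kg potassium nitrate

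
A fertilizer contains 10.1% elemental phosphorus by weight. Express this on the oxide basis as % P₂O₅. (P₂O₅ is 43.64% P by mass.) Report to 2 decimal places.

23.14% P₂O₅

%P₂O₅ = 10.1 / 0.4364 = 23.1439%.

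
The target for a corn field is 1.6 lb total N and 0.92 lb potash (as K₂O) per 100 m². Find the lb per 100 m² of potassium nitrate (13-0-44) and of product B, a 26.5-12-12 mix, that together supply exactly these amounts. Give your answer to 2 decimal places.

With a, b = lb per 100 m² of potassium nitrate and product B:
N: 0.13·a + 0.265·b = 1.6
K₂O: 0.44·a + 0.12·b = 0.92
Solving simultaneously: a = 0.512871, b = 5.78614.

0.51 lb potassium nitrate, 5.79 lb product B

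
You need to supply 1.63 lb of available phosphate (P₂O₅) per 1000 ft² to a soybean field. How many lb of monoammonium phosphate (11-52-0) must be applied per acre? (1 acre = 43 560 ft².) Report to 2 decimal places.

Product per 1000 ft² = 1.63 / 52% = 3.13462 lb.
Convert to per acre: 3.13462 × 43.56 = 136.544 lb.

136.54 lb of product per acre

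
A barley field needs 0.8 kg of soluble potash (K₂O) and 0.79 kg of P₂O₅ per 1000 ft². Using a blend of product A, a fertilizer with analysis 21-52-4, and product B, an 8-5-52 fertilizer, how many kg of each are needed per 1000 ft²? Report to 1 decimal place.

Let a = kg of product A, b = kg of product B (per 1000 ft²).
K₂O: 0.04·a + 0.52·b = 0.8
P₂O₅: 0.52·a + 0.05·b = 0.79
Solving simultaneously: a = 1.38152, b = 1.43219.

1.4 kg product A, 1.4 kg product B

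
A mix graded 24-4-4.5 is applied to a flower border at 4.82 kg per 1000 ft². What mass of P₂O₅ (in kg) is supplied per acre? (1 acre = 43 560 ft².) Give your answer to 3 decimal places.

8.398 kg P₂O₅ per acre

P₂O₅ per 1000 ft² = 4.82 × 4% = 0.1928 kg.
Convert to per acre: 0.1928 × 43.56 = 8.39837 kg.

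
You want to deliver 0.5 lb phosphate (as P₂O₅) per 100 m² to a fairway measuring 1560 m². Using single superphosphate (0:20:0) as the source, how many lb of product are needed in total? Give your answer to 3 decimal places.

Product per 100 m² = 0.5 / 20% = 2.5 lb.
Total product = 2.5 × 1560 / 100 = 39 lb.

39.000 lb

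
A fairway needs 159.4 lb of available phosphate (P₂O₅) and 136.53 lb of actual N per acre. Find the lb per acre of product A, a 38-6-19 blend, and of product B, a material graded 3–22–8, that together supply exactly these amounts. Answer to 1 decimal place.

With a, b = lb per acre of product A and product B:
P₂O₅: 0.06·a + 0.22·b = 159.4
N: 0.38·a + 0.03·b = 136.53
Eliminate b: (row1) − 0.22/0.03·(row2) → -2.72667·a = -841.82, so a = 308.736.
Then b = (136.53 − 0.38·308.736) / 0.03 = 640.345.

308.7 lb product A, 640.3 lb product B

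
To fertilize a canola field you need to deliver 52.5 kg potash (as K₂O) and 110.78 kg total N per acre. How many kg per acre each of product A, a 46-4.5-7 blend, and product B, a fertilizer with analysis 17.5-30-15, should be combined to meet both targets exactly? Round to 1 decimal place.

With a, b = kg per acre of product A and product B:
K₂O: 0.07·a + 0.15·b = 52.5
N: 0.46·a + 0.175·b = 110.78
Solving simultaneously: a = 130.916, b = 288.906.

130.9 kg product A, 288.9 kg product B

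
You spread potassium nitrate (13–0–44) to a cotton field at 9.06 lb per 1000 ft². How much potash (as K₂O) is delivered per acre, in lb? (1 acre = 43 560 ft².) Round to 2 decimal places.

K₂O per 1000 ft² = 9.06 × 44% = 3.9864 lb.
Convert to per acre: 3.9864 × 43.56 = 173.648 lb.

173.65 lb K₂O per acre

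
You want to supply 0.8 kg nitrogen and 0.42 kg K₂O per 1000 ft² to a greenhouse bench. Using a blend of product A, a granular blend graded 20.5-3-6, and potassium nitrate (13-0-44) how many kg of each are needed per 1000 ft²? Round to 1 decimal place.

3.6 kg product A, 0.5 kg potassium nitrate

With a, b = kg per 1000 ft² of product A and potassium nitrate:
N: 0.205·a + 0.13·b = 0.8
K₂O: 0.06·a + 0.44·b = 0.42
Solving simultaneously: a = 3.60922, b = 0.462379.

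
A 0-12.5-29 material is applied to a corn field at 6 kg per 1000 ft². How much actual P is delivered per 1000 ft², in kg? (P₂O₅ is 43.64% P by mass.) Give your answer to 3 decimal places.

0.327 kg P per thousand sq ft

P₂O₅ per 1000 ft² = 6 × 12.5% = 0.75 kg.
Elemental P = 0.75 × 0.4364 = 0.3273 kg per 1000 ft².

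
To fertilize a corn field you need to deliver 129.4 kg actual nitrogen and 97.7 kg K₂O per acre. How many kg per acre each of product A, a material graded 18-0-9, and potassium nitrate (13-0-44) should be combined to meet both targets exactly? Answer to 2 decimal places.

With a, b = kg per acre of product A and potassium nitrate:
N: 0.18·a + 0.13·b = 129.4
K₂O: 0.09·a + 0.44·b = 97.7
From row1: a = (129.4 − 0.13·b) / 0.18.
Into row2: 0.09·(129.4 − 0.13·b)/0.18 + 0.44·b = 97.7 → b = 88, a = 655.333.

655.33 kg product A, 88.00 kg potassium nitrate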